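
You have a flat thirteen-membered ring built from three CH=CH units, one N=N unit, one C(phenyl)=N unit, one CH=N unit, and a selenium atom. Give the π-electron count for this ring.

All ring atoms are sp² and supply a p orbital to the ring (every atom in a ring double bond is sp² and brings one electron to the p orbital; each =N– nitrogen is pyridine-type (lone pair in the sp² plane, one electron in the p orbital); the selenium donates one lone pair from its p orbital); the conjugation is uninterrupted.
Counting π electrons: 6 × 2 = 12 from the double-bond units + 2 from the Se atom = 14.

14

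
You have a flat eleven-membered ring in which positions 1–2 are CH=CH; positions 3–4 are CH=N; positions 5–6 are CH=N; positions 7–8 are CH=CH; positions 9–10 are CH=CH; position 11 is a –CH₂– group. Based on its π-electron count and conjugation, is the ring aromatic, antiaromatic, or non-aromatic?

Because the tetrahedral CH₂ carbon is sp³ and has no p orbital in the ring π system at the CH2 position, the π system cannot extend all the way around the ring.
Without a continuous loop of overlapping p orbitals the Hückel electron count never comes into play.

Non-aromatic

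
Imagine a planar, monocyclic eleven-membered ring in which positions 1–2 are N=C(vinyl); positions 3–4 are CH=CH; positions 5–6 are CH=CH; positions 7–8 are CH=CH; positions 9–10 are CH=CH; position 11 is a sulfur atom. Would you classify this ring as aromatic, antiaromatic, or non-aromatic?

All ring atoms are sp² and supply a p orbital to the ring (every atom in a ring double bond is sp² and brings one electron to the p orbital; each =N– nitrogen is pyridine-type (lone pair in the sp² plane, one electron in the p orbital); the sulfur donates one lone pair from its p orbital); the conjugation is uninterrupted.
π-electron count: 5 × 2 = 10 from the double-bond units + 2 from the S atom = 12.
A 4n π count (12, n = 3) in a planar conjugated ring means antiaromatic.

Antiaromatic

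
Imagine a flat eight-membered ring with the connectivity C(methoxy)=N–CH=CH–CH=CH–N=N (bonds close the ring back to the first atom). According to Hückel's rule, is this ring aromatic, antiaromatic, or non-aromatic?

Antiaromatic

All ring atoms are sp² and supply a p orbital to the ring (each doubly-bonded ring atom is sp² with one p-orbital electron; each =N– nitrogen is pyridine-type (lone pair in the sp² plane, one electron in the p orbital)); the conjugation is uninterrupted.
Counting π electrons: 4 × 2 = 8 from the 4 double-bond units.
8 is a 4n count (n = 2), so the planar conjugated ring is antiaromatic.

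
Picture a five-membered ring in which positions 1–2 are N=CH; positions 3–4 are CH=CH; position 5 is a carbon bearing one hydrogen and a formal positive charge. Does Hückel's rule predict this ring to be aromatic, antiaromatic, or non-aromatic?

Every ring atom contributes a p orbital perpendicular to the ring (each doubly-bonded ring atom is sp² with one p-orbital electron; each =N– nitrogen is pyridine-type (lone pair in the sp² plane, one electron in the p orbital); the carbocation has an empty p orbital), so the π system is cyclic and fully conjugated.
π-electron count: 2 × 2 = 4 from the double-bond units + 0 from the CH(+) atom = 4.
With 4 = 4·1 π electrons, Hückel's rule classifies the planar ring as antiaromatic.

Antiaromatic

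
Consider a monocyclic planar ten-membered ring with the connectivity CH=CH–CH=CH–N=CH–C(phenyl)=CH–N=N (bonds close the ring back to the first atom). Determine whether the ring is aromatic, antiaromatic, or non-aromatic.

Aromatic

Check conjugation: every atom in a ring double bond is sp² and brings one electron to the p orbital; each sp² =N– keeps its lone pair in-plane and puts one electron into the π system — every position has a p orbital, so the cyclic π system is continuous.
Tallying contributions gives 5 × 2 = 10 from the 5 double-bond units.
That gives a 4n+2 count (10, n = 2).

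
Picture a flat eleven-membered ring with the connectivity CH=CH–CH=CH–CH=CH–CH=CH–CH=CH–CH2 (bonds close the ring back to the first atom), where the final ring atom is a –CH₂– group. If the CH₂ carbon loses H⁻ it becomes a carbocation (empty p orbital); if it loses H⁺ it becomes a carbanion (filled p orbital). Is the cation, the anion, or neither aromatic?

The cation

In either ion the ring is fully conjugated: every atom, including the new sp² carbon, supplies a p orbital.
Cation: 5 × 2 + 0 = 10 π electrons → 4(2)+2, aromatic.
Anion: 5 × 2 + 2 = 12 π electrons → 4(3), antiaromatic.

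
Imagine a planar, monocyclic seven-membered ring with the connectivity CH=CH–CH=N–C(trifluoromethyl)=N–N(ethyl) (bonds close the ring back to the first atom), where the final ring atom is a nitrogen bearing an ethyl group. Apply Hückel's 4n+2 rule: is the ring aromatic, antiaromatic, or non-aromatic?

Antiaromatic

Every ring atom contributes a p orbital perpendicular to the ring (the double-bond atoms are sp², each contributing one p electron; each sp² =N– keeps its lone pair in-plane and puts one electron into the π system; the pyrrole-type nitrogen donates its lone pair from the p orbital), so the π system is cyclic and fully conjugated.
Adding the contributions, 3 × 2 = 6 from the double-bond units + 2 from the N(ethyl) atom = 8.
8 is a 4n count (n = 2), so the planar conjugated ring is antiaromatic.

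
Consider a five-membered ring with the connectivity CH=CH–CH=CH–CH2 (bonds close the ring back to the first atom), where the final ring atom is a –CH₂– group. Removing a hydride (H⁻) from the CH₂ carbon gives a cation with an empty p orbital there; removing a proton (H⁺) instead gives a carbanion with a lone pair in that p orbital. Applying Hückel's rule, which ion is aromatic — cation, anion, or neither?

Both ions have a continuous loop of p orbitals — each ring atom is sp².
Cation: 2 × 2 + 0 = 4 π electrons → 4(1), antiaromatic.
Anion: 2 × 2 + 2 = 6 π electrons → 4(1)+2, aromatic.

The anion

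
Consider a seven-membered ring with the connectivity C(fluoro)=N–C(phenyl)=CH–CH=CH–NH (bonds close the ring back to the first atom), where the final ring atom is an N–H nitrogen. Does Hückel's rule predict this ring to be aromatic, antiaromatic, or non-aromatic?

Antiaromatic

Check conjugation: each doubly-bonded ring atom is sp² with one p-orbital electron; the doubly-bonded nitrogens are pyridine-type — their lone pairs lie in the ring plane, leaving one electron in the p orbital; the pyrrole-type nitrogen donates its lone pair from the p orbital — every position has a p orbital, so the cyclic π system is continuous.
π-electron count: 3 × 2 = 6 from the double-bond units + 2 from the NH atom = 8.
8 is a 4n count (n = 2), so the planar conjugated ring is antiaromatic.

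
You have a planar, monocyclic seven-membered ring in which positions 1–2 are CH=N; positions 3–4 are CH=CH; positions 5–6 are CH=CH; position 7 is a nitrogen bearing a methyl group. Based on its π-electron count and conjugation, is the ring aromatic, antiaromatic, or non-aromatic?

Antiaromatic

Check conjugation: every atom in a ring double bond is sp² and brings one electron to the p orbital; each sp² =N– keeps its lone pair in-plane and puts one electron into the π system; the pyrrole-type nitrogen donates its lone pair from the p orbital — every position has a p orbital, so the cyclic π system is continuous.
π-electron count: 3 × 2 = 6 from the double-bond units + 2 from the N(methyl) atom = 8.
A 4n π count (8, n = 2) in a planar conjugated ring means antiaromatic.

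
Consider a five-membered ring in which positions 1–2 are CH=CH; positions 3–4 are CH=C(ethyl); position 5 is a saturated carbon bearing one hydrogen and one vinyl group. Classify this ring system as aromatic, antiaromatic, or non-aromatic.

Non-aromatic

Because that saturated carbon is sp³ and has no p orbital in the ring π system at the CH(vinyl) position, the π system cannot extend all the way around the ring.
Without a continuous loop of overlapping p orbitals the Hückel electron count never comes into play.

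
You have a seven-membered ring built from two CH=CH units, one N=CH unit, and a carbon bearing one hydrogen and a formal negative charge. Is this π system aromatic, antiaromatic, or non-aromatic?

Antiaromatic

The p orbitals form a continuous loop: every atom in a ring double bond is sp² and brings one electron to the p orbital; the doubly-bonded nitrogens are pyridine-type — their lone pairs lie in the ring plane, leaving one electron in the p orbital; the carbanion's lone pair occupies the p orbital. The ring is fully conjugated.
π-electron count: 3 × 2 = 6 from the double-bond units + 2 from the CH(-) atom = 8.
8 is a 4n count (n = 2), so the planar conjugated ring is antiaromatic.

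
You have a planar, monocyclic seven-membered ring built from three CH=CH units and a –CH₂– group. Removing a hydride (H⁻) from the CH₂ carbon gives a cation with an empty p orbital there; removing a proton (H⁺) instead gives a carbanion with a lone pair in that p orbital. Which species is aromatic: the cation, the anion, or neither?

The cation

In both ions every ring atom is sp² and contributes a p orbital, so both rings are fully conjugated.
Cation: 3 × 2 + 0 = 6 π electrons → 4(1)+2, aromatic.
Anion: 3 × 2 + 2 = 8 π electrons → 4(2), antiaromatic.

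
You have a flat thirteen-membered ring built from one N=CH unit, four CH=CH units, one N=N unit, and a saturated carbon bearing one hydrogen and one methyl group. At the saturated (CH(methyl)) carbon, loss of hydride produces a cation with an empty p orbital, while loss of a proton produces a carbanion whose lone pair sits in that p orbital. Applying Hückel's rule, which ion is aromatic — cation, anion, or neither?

The anion

In either ion the ring is fully conjugated: every atom, including the new sp² carbon, supplies a p orbital.
Cation: 6 × 2 + 0 = 12 π electrons → 4(3), antiaromatic.
Anion: 6 × 2 + 2 = 14 π electrons → 4(3)+2, aromatic.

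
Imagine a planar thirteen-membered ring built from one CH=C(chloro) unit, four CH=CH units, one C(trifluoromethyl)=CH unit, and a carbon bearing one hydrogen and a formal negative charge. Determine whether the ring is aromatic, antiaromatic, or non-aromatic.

The p orbitals form a continuous loop: each doubly-bonded ring atom is sp² with one p-orbital electron; the carbanion's lone pair occupies the p orbital. The ring is fully conjugated.
π-electron count: 6 × 2 = 12 from the double-bond units + 2 from the CH(-) atom = 14.
With 14 π electrons (n = 3), the Hückel 4n+2 condition holds.

Aromatic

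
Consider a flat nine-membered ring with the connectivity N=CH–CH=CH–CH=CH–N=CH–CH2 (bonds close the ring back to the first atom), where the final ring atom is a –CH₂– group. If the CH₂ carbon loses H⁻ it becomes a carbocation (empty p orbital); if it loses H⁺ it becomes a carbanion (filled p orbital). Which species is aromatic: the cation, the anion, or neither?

The anion

Once that carbon is sp², every ring atom has a p orbital and both ions are fully conjugated.
Cation: 4 × 2 + 0 = 8 π electrons → 4(2), antiaromatic.
Anion: 4 × 2 + 2 = 10 π electrons → 4(2)+2, aromatic.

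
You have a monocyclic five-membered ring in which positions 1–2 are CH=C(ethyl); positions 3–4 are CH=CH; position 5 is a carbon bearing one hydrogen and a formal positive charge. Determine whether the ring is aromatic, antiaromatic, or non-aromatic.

Antiaromatic

The p orbitals form a continuous loop: every atom in a ring double bond is sp² and brings one electron to the p orbital; the carbocation has an empty p orbital. The ring is fully conjugated.
Adding the contributions, 2 × 2 = 4 from the double-bond units + 0 from the CH(+) atom = 4.
A 4n π count (4, n = 1) in a planar conjugated ring means antiaromatic.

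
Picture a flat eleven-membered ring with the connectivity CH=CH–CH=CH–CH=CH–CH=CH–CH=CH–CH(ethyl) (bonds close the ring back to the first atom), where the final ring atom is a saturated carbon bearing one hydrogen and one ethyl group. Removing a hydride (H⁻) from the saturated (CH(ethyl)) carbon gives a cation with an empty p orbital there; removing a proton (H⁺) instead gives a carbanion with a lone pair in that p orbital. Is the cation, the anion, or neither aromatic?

Both ions have a continuous loop of p orbitals — each ring atom is sp².
Cation: 5 × 2 + 0 = 10 π electrons → 4(2)+2, aromatic.
Anion: 5 × 2 + 2 = 12 π electrons → 4(3), antiaromatic.

The cation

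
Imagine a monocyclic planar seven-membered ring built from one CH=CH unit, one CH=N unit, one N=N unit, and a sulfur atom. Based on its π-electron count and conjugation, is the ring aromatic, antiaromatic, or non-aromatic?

The p orbitals form a continuous loop: each doubly-bonded ring atom is sp² with one p-orbital electron; each =N– nitrogen is pyridine-type (lone pair in the sp² plane, one electron in the p orbital); the sulfur donates one lone pair from its p orbital. The ring is fully conjugated.
Adding the contributions, 3 × 2 = 6 from the double-bond units + 2 from the S atom = 8.
8 = 4(2); a planar, fully conjugated 4n system is antiaromatic.

Antiaromatic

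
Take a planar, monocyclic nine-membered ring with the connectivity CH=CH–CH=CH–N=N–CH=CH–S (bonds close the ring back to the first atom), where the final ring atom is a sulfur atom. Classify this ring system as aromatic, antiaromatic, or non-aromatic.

Aromatic

All ring atoms are sp² and supply a p orbital to the ring (each doubly-bonded ring atom is sp² with one p-orbital electron; the doubly-bonded nitrogens are pyridine-type — their lone pairs lie in the ring plane, leaving one electron in the p orbital; the sulfur donates one lone pair from its p orbital); the conjugation is uninterrupted.
π-electron count: 4 × 2 = 8 from the double-bond units + 2 from the S atom = 10.
10 = 4(2) + 2, which satisfies Hückel's 4n+2 rule.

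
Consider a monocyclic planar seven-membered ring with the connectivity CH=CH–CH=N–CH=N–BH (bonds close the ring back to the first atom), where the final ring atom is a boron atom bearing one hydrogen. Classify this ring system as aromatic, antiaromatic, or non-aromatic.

Aromatic

Check conjugation: each doubly-bonded ring atom is sp² with one p-orbital electron; each =N– nitrogen is pyridine-type (lone pair in the sp² plane, one electron in the p orbital); the boron has an empty p orbital — every position has a p orbital, so the cyclic π system is continuous.
π-electron count: 3 × 2 = 6 from the double-bond units + 0 from the BH atom = 6.
With 6 π electrons (n = 1), the Hückel 4n+2 condition holds.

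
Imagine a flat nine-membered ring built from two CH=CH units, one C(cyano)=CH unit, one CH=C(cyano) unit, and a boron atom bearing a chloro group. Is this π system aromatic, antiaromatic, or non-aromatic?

Antiaromatic

Every ring atom contributes a p orbital perpendicular to the ring (each doubly-bonded ring atom is sp² with one p-orbital electron; the boron has an empty p orbital), so the π system is cyclic and fully conjugated.
Counting π electrons: 4 × 2 = 8 from the double-bond units + 0 from the B(chloro) atom = 8.
With 8 = 4·2 π electrons, Hückel's rule classifies the planar ring as antiaromatic.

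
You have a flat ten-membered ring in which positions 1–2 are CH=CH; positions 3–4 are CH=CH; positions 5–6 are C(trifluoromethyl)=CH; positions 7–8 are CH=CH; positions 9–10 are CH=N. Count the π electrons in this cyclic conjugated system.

10

All ring atoms are sp² and supply a p orbital to the ring (every atom in a ring double bond is sp² and brings one electron to the p orbital; the doubly-bonded nitrogens are pyridine-type — their lone pairs lie in the ring plane, leaving one electron in the p orbital); the conjugation is uninterrupted.
Tallying contributions gives 5 × 2 = 10 from the 5 double-bond units.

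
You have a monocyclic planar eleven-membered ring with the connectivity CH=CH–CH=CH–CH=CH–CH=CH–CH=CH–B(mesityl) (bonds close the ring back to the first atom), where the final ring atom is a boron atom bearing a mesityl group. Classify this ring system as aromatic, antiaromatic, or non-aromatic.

Check conjugation: each doubly-bonded ring atom is sp² with one p-orbital electron; the boron has an empty p orbital — every position has a p orbital, so the cyclic π system is continuous.
π-electron count: 5 × 2 = 10 from the double-bond units + 0 from the B(mesityl) atom = 10.
That gives a 4n+2 count (10, n = 2).

Aromatic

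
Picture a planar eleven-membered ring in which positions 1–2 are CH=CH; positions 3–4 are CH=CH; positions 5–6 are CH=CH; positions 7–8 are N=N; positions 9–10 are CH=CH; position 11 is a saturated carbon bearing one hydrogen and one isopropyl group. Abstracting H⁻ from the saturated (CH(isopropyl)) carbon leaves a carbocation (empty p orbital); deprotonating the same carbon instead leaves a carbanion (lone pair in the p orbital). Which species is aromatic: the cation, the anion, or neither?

The cation

In both ions every ring atom is sp² and contributes a p orbital, so both rings are fully conjugated.
Cation: 5 × 2 + 0 = 10 π electrons → 4(2)+2, aromatic.
Anion: 5 × 2 + 2 = 12 π electrons → 4(3), antiaromatic.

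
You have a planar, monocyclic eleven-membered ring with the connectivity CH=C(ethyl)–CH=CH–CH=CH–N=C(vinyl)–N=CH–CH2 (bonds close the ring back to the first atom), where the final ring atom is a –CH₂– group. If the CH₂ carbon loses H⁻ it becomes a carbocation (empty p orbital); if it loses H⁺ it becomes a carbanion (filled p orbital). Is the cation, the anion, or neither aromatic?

The cation

In either ion the ring is fully conjugated: every atom, including the new sp² carbon, supplies a p orbital.
Cation: 5 × 2 + 0 = 10 π electrons → 4(2)+2, aromatic.
Anion: 5 × 2 + 2 = 12 π electrons → 4(3), antiaromatic.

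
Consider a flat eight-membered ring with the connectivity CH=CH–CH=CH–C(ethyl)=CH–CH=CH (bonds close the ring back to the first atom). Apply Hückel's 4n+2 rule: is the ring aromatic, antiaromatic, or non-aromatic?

Check conjugation: every atom in a ring double bond is sp² and brings one electron to the p orbital — every position has a p orbital, so the cyclic π system is continuous.
Tallying contributions gives 4 × 2 = 8 from the 4 double-bond units.
With 8 = 4·2 π electrons, Hückel's rule classifies the planar ring as antiaromatic.

Antiaromatic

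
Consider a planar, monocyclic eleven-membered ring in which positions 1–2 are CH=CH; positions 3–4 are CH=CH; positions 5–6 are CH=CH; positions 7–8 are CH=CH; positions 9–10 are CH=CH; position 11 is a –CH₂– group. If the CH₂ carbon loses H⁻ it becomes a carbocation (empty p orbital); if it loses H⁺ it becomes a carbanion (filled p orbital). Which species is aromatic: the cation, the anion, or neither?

The cation

Both ions have a continuous loop of p orbitals — each ring atom is sp².
Cation: 5 × 2 + 0 = 10 π electrons → 4(2)+2, aromatic.
Anion: 5 × 2 + 2 = 12 π electrons → 4(3), antiaromatic.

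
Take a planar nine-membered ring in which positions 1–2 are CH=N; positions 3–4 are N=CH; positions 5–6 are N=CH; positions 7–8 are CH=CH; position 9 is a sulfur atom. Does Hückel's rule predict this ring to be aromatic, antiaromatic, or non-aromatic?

Aromatic

Check conjugation: the double-bond atoms are sp², each contributing one p electron; each sp² =N– keeps its lone pair in-plane and puts one electron into the π system; the sulfur donates one lone pair from its p orbital — every position has a p orbital, so the cyclic π system is continuous.
Tallying contributions gives 4 × 2 = 8 from the double-bond units + 2 from the S atom = 10.
That gives a 4n+2 count (10, n = 2).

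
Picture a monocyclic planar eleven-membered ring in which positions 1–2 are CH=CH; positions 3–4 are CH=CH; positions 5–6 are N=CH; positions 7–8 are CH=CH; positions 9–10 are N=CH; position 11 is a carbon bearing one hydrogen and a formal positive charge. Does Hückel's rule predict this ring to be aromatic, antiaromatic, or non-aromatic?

Aromatic

The p orbitals form a continuous loop: the double-bond atoms are sp², each contributing one p electron; the doubly-bonded nitrogens are pyridine-type — their lone pairs lie in the ring plane, leaving one electron in the p orbital; the carbocation has an empty p orbital. The ring is fully conjugated.
π-electron count: 5 × 2 = 10 from the double-bond units + 0 from the CH(+) atom = 10.
10 = 4(2) + 2, which satisfies Hückel's 4n+2 rule.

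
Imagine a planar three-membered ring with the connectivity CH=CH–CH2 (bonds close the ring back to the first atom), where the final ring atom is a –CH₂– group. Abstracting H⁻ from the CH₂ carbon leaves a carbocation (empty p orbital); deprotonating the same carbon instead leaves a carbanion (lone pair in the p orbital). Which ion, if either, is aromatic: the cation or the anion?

The cation

Once that carbon is sp², every ring atom has a p orbital and both ions are fully conjugated.
Cation: 1 × 2 + 0 = 2 π electrons → 4(0)+2, aromatic.
Anion: 1 × 2 + 2 = 4 π electrons → 4(1), antiaromatic.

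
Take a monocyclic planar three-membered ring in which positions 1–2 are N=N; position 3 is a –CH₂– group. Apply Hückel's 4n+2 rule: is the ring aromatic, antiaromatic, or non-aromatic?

Non-aromatic

The CH2 carbon is saturated: the tetrahedral CH₂ carbon is sp³ and has no p orbital in the ring π system. Conjugation is not continuous around the ring.
A ring that is not fully conjugated cannot be aromatic or antiaromatic regardless of its π-electron count.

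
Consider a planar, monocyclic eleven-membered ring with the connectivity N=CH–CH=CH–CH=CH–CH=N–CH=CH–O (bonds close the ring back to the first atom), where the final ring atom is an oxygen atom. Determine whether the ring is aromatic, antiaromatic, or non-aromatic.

Every ring atom contributes a p orbital perpendicular to the ring (every atom in a ring double bond is sp² and brings one electron to the p orbital; each =N– nitrogen is pyridine-type (lone pair in the sp² plane, one electron in the p orbital); the oxygen donates one lone pair from its p orbital), so the π system is cyclic and fully conjugated.
π-electron count: 5 × 2 = 10 from the double-bond units + 2 from the O atom = 12.
With 12 = 4·3 π electrons, Hückel's rule classifies the planar ring as antiaromatic.

Antiaromatic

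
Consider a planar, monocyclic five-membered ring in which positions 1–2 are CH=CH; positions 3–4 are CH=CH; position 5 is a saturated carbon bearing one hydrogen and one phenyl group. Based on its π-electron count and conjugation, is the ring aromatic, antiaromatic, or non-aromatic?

Non-aromatic

The CH(phenyl) position has four σ bonds — that saturated carbon is sp³ and has no p orbital in the ring π system — so the cyclic conjugation is interrupted.
A ring that is not fully conjugated cannot be aromatic or antiaromatic regardless of its π-electron count.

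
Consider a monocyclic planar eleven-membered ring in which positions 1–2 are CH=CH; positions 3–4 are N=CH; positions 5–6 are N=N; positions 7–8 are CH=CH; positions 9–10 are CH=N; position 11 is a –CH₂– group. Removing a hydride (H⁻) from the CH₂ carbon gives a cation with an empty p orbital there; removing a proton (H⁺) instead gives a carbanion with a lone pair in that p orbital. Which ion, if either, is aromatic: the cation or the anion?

Both ions have a continuous loop of p orbitals — each ring atom is sp².
Cation: 5 × 2 + 0 = 10 π electrons → 4(2)+2, aromatic.
Anion: 5 × 2 + 2 = 12 π electrons → 4(3), antiaromatic.

The cation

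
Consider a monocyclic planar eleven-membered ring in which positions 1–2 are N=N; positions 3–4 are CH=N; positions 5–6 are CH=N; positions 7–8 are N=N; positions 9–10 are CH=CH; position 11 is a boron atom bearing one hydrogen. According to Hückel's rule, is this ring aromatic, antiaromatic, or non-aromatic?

Check conjugation: the double-bond atoms are sp², each contributing one p electron; each sp² =N– keeps its lone pair in-plane and puts one electron into the π system; the boron has an empty p orbital — every position has a p orbital, so the cyclic π system is continuous.
Tallying contributions gives 5 × 2 = 10 from the double-bond units + 0 from the BH atom = 10.
With 10 π electrons (n = 2), the Hückel 4n+2 condition holds.

Aromatic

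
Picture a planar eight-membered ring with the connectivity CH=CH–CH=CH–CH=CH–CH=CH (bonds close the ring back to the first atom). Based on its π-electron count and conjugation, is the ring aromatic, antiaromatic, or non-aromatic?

Antiaromatic

Check conjugation: the double-bond atoms are sp², each contributing one p electron — every position has a p orbital, so the cyclic π system is continuous.
Tallying contributions gives 4 × 2 = 8 from the 4 double-bond units.
8 = 4(2); a planar, fully conjugated 4n system is antiaromatic.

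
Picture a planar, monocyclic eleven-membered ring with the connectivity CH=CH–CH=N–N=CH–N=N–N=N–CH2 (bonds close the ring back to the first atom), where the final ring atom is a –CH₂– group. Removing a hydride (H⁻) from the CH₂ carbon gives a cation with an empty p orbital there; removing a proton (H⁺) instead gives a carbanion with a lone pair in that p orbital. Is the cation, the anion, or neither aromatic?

In either ion the ring is fully conjugated: every atom, including the new sp² carbon, supplies a p orbital.
Cation: 5 × 2 + 0 = 10 π electrons → 4(2)+2, aromatic.
Anion: 5 × 2 + 2 = 12 π electrons → 4(3), antiaromatic.

The cation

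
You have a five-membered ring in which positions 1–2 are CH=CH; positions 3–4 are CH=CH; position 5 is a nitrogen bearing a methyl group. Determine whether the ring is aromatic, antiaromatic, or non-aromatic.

Every ring atom contributes a p orbital perpendicular to the ring (every atom in a ring double bond is sp² and brings one electron to the p orbital; the pyrrole-type nitrogen donates its lone pair from the p orbital), so the π system is cyclic and fully conjugated.
Counting π electrons: 2 × 2 = 4 from the double-bond units + 2 from the N(methyl) atom = 6.
That gives a 4n+2 count (6, n = 1).

Aromatic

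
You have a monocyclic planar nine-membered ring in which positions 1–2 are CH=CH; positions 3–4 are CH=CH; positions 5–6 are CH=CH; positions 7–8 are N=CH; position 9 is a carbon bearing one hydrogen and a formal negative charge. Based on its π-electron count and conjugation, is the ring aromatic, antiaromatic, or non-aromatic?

Every ring atom contributes a p orbital perpendicular to the ring (each doubly-bonded ring atom is sp² with one p-orbital electron; each =N– nitrogen is pyridine-type (lone pair in the sp² plane, one electron in the p orbital); the carbanion's lone pair occupies the p orbital), so the π system is cyclic and fully conjugated.
Counting π electrons: 4 × 2 = 8 from the double-bond units + 2 from the CH(-) atom = 10.
10 = 4(2) + 2, which satisfies Hückel's 4n+2 rule.

Aromatic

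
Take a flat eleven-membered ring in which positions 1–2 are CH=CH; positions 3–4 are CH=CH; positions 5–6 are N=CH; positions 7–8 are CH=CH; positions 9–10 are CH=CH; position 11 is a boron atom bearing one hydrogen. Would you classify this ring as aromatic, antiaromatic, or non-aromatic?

Aromatic

Check conjugation: every atom in a ring double bond is sp² and brings one electron to the p orbital; each sp² =N– keeps its lone pair in-plane and puts one electron into the π system; the boron has an empty p orbital — every position has a p orbital, so the cyclic π system is continuous.
Tallying contributions gives 5 × 2 = 10 from the double-bond units + 0 from the BH atom = 10.
With 10 π electrons (n = 2), the Hückel 4n+2 condition holds.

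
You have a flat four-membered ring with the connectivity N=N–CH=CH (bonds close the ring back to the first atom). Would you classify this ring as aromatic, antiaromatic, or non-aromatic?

Antiaromatic

Check conjugation: each doubly-bonded ring atom is sp² with one p-orbital electron; each sp² =N– keeps its lone pair in-plane and puts one electron into the π system — every position has a p orbital, so the cyclic π system is continuous.
Counting π electrons: 2 × 2 = 4 from the 2 double-bond units.
A 4n π count (4, n = 1) in a planar conjugated ring means antiaromatic.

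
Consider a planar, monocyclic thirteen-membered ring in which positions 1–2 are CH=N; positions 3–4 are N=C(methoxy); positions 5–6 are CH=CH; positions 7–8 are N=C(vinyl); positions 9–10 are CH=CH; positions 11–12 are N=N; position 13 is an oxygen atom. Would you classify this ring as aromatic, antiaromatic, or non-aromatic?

Aromatic

Every ring atom contributes a p orbital perpendicular to the ring (every atom in a ring double bond is sp² and brings one electron to the p orbital; each =N– nitrogen is pyridine-type (lone pair in the sp² plane, one electron in the p orbital); the oxygen donates one lone pair from its p orbital), so the π system is cyclic and fully conjugated.
Counting π electrons: 6 × 2 = 12 from the double-bond units + 2 from the O atom = 14.
Since 14 = 4·3 + 2, the ring meets the 4n+2 criterion.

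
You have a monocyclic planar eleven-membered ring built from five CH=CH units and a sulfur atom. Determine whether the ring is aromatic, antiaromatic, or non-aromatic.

Check conjugation: every atom in a ring double bond is sp² and brings one electron to the p orbital; the sulfur donates one lone pair from its p orbital — every position has a p orbital, so the cyclic π system is continuous.
Adding the contributions, 5 × 2 = 10 from the double-bond units + 2 from the S atom = 12.
With 12 = 4·3 π electrons, Hückel's rule classifies the planar ring as antiaromatic.

Antiaromatic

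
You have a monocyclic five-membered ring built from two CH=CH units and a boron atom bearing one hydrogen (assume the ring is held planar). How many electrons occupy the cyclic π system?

Every ring atom contributes a p orbital perpendicular to the ring (each doubly-bonded ring atom is sp² with one p-orbital electron; the boron has an empty p orbital), so the π system is cyclic and fully conjugated.
Counting π electrons: 2 × 2 = 4 from the double-bond units + 0 from the BH atom = 4.

4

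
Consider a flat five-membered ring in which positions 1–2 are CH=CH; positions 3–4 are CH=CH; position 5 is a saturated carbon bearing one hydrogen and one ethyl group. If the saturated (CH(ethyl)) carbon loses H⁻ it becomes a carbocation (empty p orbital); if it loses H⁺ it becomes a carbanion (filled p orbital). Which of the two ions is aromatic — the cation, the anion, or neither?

The anion

In either ion the ring is fully conjugated: every atom, including the new sp² carbon, supplies a p orbital.
Cation: 2 × 2 + 0 = 4 π electrons → 4(1), antiaromatic.
Anion: 2 × 2 + 2 = 6 π electrons → 4(1)+2, aromatic.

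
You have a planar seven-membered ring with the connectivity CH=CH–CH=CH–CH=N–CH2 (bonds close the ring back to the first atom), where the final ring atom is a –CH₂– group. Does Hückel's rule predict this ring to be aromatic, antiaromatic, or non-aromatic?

The CH2 position has four σ bonds — the tetrahedral CH₂ carbon is sp³ and has no p orbital in the ring π system — so the cyclic conjugation is interrupted.
Without a continuous loop of overlapping p orbitals the Hückel electron count never comes into play.

Non-aromatic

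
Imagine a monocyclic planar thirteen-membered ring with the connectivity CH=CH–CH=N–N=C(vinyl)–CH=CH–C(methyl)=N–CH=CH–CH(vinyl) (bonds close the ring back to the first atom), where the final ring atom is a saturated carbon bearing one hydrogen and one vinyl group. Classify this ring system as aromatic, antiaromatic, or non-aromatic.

At the CH(vinyl) position, that saturated carbon is sp³ and has no p orbital in the ring π system; the ring's p-orbital overlap is broken there.
A ring that is not fully conjugated cannot be aromatic or antiaromatic regardless of its π-electron count.

Non-aromatic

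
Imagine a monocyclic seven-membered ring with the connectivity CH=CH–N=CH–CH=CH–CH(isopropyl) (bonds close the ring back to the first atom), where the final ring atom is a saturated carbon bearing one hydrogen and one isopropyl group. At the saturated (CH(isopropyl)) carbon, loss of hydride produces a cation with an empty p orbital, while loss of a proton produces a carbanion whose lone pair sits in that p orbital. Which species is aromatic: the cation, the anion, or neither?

Once that carbon is sp², every ring atom has a p orbital and both ions are fully conjugated.
Cation: 3 × 2 + 0 = 6 π electrons → 4(1)+2, aromatic.
Anion: 3 × 2 + 2 = 8 π electrons → 4(2), antiaromatic.

The cation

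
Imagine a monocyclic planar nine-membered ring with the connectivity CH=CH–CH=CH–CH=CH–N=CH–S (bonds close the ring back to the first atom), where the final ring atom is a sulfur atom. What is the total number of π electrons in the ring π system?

10

Every ring atom contributes a p orbital perpendicular to the ring (each doubly-bonded ring atom is sp² with one p-orbital electron; each =N– nitrogen is pyridine-type (lone pair in the sp² plane, one electron in the p orbital); the sulfur donates one lone pair from its p orbital), so the π system is cyclic and fully conjugated.
Tallying contributions gives 4 × 2 = 8 from the double-bond units + 2 from the S atom = 10.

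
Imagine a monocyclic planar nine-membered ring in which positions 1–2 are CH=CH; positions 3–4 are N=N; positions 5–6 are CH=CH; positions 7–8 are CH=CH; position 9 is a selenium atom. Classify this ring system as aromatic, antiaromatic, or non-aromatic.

The p orbitals form a continuous loop: each doubly-bonded ring atom is sp² with one p-orbital electron; each =N– nitrogen is pyridine-type (lone pair in the sp² plane, one electron in the p orbital); the selenium donates one lone pair from its p orbital. The ring is fully conjugated.
π-electron count: 4 × 2 = 8 from the double-bond units + 2 from the Se atom = 10.
Since 10 = 4·2 + 2, the ring meets the 4n+2 criterion.

Aromatic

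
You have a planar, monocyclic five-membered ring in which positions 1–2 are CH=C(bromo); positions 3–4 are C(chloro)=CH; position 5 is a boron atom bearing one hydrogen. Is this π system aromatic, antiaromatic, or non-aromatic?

Antiaromatic

Check conjugation: the double-bond atoms are sp², each contributing one p electron; the boron has an empty p orbital — every position has a p orbital, so the cyclic π system is continuous.
π-electron count: 2 × 2 = 4 from the double-bond units + 0 from the BH atom = 4.
4 is a 4n count (n = 1), so the planar conjugated ring is antiaromatic.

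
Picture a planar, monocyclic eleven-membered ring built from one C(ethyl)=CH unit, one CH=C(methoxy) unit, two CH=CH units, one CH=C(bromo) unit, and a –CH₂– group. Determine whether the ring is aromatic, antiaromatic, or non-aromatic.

Non-aromatic

The CH2 position has four σ bonds — the tetrahedral CH₂ carbon is sp³ and has no p orbital in the ring π system — so the cyclic conjugation is interrupted.
Without a continuous loop of overlapping p orbitals the Hückel electron count never comes into play.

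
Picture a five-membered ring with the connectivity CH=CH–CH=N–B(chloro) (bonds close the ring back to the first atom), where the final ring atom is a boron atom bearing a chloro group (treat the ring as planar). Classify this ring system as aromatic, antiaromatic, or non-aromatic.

Check conjugation: each doubly-bonded ring atom is sp² with one p-orbital electron; the doubly-bonded nitrogens are pyridine-type — their lone pairs lie in the ring plane, leaving one electron in the p orbital; the boron has an empty p orbital — every position has a p orbital, so the cyclic π system is continuous.
Adding the contributions, 2 × 2 = 4 from the double-bond units + 0 from the B(chloro) atom = 4.
A 4n π count (4, n = 1) in a planar conjugated ring means antiaromatic.

Antiaromatic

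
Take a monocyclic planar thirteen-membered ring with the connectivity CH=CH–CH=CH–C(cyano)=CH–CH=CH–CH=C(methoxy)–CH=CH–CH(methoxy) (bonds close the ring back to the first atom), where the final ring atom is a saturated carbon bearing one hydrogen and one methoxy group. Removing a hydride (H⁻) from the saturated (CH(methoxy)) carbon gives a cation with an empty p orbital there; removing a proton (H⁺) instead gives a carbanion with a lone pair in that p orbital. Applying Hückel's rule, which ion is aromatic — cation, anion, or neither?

Both ions have a continuous loop of p orbitals — each ring atom is sp².
Cation: 6 × 2 + 0 = 12 π electrons → 4(3), antiaromatic.
Anion: 6 × 2 + 2 = 14 π electrons → 4(3)+2, aromatic.

The anion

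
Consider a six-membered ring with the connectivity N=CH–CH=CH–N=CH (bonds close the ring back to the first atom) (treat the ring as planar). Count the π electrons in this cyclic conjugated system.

6

The p orbitals form a continuous loop: the double-bond atoms are sp², each contributing one p electron; each sp² =N– keeps its lone pair in-plane and puts one electron into the π system. The ring is fully conjugated.
π-electron count: 3 × 2 = 6 from the 3 double-bond units.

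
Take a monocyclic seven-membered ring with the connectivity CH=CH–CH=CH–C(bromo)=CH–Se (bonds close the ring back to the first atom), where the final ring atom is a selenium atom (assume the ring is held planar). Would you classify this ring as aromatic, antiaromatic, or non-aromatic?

Antiaromatic

Every ring atom contributes a p orbital perpendicular to the ring (each doubly-bonded ring atom is sp² with one p-orbital electron; the selenium donates one lone pair from its p orbital), so the π system is cyclic and fully conjugated.
π-electron count: 3 × 2 = 6 from the double-bond units + 2 from the Se atom = 8.
8 is a 4n count (n = 2), so the planar conjugated ring is antiaromatic.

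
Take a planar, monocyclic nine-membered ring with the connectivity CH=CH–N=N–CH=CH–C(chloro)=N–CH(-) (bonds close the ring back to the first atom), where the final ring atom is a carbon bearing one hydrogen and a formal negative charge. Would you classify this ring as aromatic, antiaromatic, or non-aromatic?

Check conjugation: the double-bond atoms are sp², each contributing one p electron; each sp² =N– keeps its lone pair in-plane and puts one electron into the π system; the carbanion's lone pair occupies the p orbital — every position has a p orbital, so the cyclic π system is continuous.
Tallying contributions gives 4 × 2 = 8 from the double-bond units + 2 from the CH(-) atom = 10.
Since 10 = 4·2 + 2, the ring meets the 4n+2 criterion.

Aromatic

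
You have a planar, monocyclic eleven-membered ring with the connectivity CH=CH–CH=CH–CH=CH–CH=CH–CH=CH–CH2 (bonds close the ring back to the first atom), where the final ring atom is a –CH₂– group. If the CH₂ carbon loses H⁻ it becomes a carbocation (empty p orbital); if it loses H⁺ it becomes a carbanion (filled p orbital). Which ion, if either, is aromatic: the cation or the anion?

The cation

In either ion the ring is fully conjugated: every atom, including the new sp² carbon, supplies a p orbital.
Cation: 5 × 2 + 0 = 10 π electrons → 4(2)+2, aromatic.
Anion: 5 × 2 + 2 = 12 π electrons → 4(3), antiaromatic.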